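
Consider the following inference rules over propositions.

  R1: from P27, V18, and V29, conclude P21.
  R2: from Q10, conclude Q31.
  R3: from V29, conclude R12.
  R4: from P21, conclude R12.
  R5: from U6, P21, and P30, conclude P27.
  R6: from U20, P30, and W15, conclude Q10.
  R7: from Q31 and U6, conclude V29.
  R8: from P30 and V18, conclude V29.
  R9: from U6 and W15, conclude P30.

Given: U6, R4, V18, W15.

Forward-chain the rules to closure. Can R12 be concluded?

Yes

From U6 and W15, R9 gives P30.
From P30 and V18, R8 gives V29.
From V29, R3 gives R12.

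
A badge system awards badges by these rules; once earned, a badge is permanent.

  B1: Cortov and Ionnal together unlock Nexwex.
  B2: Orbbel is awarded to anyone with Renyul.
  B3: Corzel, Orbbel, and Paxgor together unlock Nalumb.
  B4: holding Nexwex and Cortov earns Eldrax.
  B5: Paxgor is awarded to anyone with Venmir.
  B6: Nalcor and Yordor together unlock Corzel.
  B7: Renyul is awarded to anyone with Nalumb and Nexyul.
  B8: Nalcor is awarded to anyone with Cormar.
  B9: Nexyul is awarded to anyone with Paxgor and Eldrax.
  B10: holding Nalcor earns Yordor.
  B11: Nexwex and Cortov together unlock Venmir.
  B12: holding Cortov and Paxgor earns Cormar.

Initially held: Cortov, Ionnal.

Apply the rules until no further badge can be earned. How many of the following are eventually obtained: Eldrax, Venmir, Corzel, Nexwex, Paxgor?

5

With Cortov and Ionnal, Nexwex is earned (B1).
With Nexwex and Cortov, Venmir is earned (B11).
With Nexwex and Cortov, Eldrax is earned (B4).
With Venmir, Paxgor is earned (B5).
With Cortov and Paxgor, Cormar is earned (B12).
With Cormar, Nalcor is earned (B8).
With Nalcor, Yordor is earned (B10).
With Nalcor and Yordor, Corzel is earned (B6).
Eldrax: reached.
Venmir: reached.
Corzel: reached.
Nexwex: reached.
Paxgor: reached.
All 5 are reached.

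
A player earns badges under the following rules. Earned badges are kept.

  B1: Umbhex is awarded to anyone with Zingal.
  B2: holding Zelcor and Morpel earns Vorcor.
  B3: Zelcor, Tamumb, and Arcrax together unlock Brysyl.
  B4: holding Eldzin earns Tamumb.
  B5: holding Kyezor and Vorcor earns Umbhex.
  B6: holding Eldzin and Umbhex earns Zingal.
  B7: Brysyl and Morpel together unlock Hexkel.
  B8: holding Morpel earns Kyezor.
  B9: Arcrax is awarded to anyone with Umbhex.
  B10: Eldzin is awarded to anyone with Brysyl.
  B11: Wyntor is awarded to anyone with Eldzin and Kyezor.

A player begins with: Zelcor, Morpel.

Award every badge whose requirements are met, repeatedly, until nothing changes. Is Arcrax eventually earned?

With Morpel, Kyezor is earned (B8).
With Zelcor and Morpel, Vorcor is earned (B2).
With Kyezor and Vorcor, Umbhex is earned (B5).
With Umbhex, Arcrax is earned (B9).

Yes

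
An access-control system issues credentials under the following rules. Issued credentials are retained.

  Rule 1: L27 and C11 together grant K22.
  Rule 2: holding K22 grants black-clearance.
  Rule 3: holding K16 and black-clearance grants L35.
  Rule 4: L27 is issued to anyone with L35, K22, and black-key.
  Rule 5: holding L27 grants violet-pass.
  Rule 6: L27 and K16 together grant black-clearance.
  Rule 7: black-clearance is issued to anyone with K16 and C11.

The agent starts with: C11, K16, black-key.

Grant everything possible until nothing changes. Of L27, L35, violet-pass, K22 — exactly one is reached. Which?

L35

Holding K16 and C11 grants black-clearance (Rule 7).
Holding K16 and black-clearance grants L35 (Rule 3).
L27 would need L35, K22, and black-key (Rule 4), but K22 is never granted. violet-pass would need L27 (Rule 5), but L27 is never granted. K22 would need L27 and C11 (Rule 1), but L27 is never granted.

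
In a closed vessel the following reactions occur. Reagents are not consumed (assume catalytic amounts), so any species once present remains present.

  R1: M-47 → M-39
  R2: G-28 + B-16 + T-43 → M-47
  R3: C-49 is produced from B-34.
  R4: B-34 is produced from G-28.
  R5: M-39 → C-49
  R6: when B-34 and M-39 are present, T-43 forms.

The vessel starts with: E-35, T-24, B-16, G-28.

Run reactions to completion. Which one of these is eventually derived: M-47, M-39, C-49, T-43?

G-28 present → B-34 forms (R4).
B-34 present → C-49 forms (R3).
T-43 would need B-34 and M-39 (R6), but M-39 never forms. M-47 would need G-28, B-16, and T-43 (R2), but T-43 never forms. M-39 would need M-47 (R1), but M-47 never forms.

C-49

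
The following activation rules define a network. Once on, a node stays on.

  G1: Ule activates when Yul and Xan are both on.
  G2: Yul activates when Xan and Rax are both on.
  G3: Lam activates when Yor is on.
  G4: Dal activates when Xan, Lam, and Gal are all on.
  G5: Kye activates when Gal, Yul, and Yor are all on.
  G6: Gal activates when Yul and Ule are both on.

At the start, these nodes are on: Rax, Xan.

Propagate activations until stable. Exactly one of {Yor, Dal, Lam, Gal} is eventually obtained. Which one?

G2: Xan and Rax on → Yul on.
G1: Yul and Xan on → Ule on.
G6: Yul and Ule on → Gal on.
Dal would need Xan, Lam, and Gal (G4), but Lam never turns on. Lam would need Yor (G3), but Yor never turns on. No rule produces Yor, and it is not given.

Gal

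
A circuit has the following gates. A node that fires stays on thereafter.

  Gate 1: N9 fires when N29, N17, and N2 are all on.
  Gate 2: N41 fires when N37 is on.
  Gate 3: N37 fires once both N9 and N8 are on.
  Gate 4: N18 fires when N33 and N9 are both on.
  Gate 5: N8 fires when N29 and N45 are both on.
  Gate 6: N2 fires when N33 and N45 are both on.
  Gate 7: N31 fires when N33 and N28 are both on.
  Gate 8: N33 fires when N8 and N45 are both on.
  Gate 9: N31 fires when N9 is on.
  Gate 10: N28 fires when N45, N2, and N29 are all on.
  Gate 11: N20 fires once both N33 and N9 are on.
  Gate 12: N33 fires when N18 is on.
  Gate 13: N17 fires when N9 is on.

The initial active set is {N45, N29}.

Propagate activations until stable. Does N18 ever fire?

N18 would need N33 and N9 (Gate 4), but N9 never turns on.

No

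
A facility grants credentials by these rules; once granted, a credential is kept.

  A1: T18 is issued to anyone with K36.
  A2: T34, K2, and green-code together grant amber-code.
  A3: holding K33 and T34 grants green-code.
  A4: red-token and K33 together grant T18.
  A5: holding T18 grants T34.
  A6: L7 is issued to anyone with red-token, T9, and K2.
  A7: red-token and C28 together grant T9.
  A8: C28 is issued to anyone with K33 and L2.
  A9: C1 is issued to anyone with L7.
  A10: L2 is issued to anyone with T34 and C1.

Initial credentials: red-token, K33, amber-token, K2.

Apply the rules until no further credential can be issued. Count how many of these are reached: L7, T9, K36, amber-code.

1

Holding red-token and K33 grants T18 (A4).
Holding T18 grants T34 (A5).
Holding K33 and T34 grants green-code (A3).
Holding T34, K2, and green-code grants amber-code (A2).
L7 would need red-token, T9, and K2 (A6), but T9 is never granted.
T9 would need red-token and C28 (A7), but C28 is never granted.
No rule produces K36, and it is not given.
amber-code: reached.
Reached: amber-code — 1 of the 4.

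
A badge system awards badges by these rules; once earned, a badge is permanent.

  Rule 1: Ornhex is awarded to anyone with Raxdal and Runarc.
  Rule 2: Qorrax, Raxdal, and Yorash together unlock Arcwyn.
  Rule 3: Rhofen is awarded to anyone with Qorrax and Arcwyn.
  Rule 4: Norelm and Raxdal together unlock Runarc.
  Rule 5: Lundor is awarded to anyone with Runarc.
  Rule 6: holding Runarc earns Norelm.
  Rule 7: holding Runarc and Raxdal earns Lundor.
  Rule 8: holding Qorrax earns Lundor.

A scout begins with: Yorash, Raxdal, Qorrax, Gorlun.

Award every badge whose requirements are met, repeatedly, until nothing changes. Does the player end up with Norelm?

Norelm would need Runarc (Rule 6), but Runarc is never earned.

No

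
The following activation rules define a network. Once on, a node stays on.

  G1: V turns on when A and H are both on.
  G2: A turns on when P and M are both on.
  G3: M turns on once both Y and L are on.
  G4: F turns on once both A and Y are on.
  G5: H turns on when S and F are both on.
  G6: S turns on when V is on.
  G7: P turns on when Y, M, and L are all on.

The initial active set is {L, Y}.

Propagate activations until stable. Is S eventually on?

S would need V (G6), but V never turns on.

No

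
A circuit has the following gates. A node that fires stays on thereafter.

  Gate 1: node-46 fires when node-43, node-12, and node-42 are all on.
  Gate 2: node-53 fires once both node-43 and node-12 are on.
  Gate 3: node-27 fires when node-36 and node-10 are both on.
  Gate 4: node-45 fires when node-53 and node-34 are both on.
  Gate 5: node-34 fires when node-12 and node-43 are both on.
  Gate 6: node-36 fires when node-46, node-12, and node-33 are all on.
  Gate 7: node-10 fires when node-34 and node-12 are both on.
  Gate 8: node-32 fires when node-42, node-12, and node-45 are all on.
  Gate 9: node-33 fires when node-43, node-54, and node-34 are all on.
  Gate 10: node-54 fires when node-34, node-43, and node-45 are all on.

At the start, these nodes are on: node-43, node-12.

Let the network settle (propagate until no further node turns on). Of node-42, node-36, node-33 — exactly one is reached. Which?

node-33

node-43 and node-12 are on, so node-53 fires (Gate 2).
Gate 5: node-12 and node-43 on → node-34 on.
Gate 4: node-53 and node-34 on → node-45 on.
node-34, node-43, and node-45 are on, so node-54 fires (Gate 10).
Gate 9: node-43, node-54, and node-34 on → node-33 on.
node-36 would need node-46, node-12, and node-33 (Gate 6), but node-46 never turns on. No rule produces node-42, and it is not given.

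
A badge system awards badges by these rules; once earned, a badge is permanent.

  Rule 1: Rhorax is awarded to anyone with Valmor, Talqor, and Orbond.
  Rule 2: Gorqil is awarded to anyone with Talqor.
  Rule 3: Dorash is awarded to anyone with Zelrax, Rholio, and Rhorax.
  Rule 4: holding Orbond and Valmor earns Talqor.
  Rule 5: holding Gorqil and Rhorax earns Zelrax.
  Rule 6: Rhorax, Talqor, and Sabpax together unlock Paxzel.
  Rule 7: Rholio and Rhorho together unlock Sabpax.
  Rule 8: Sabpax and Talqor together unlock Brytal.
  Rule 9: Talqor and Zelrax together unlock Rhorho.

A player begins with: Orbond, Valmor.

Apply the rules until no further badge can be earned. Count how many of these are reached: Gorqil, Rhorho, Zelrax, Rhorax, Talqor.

With Orbond and Valmor, Talqor is earned (Rule 4).
With Valmor, Talqor, and Orbond, Rhorax is earned (Rule 1).
With Talqor, Gorqil is earned (Rule 2).
With Gorqil and Rhorax, Zelrax is earned (Rule 5).
With Talqor and Zelrax, Rhorho is earned (Rule 9).
Gorqil: reached.
Rhorho: reached.
Zelrax: reached.
Rhorax: reached.
Talqor: reached.
All 5 are reached.

5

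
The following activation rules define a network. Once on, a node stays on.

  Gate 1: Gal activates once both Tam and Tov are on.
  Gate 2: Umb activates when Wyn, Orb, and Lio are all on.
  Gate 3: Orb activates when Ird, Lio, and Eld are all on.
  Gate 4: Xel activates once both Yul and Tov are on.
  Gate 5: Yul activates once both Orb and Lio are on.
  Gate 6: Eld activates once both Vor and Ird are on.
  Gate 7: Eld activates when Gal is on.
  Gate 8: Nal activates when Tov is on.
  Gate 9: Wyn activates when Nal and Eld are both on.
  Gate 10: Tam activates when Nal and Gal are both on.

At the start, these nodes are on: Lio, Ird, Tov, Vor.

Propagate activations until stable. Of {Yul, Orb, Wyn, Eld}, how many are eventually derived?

Gate 8: Tov on → Nal on.
Vor and Ird are on, so Eld activates (Gate 6).
Nal and Eld are on, so Wyn activates (Gate 9).
Ird, Lio, and Eld are on, so Orb activates (Gate 3).
Orb and Lio are on, so Yul activates (Gate 5).
Yul: reached.
Orb: reached.
Wyn: reached.
Eld: reached.
All 4 are reached.

4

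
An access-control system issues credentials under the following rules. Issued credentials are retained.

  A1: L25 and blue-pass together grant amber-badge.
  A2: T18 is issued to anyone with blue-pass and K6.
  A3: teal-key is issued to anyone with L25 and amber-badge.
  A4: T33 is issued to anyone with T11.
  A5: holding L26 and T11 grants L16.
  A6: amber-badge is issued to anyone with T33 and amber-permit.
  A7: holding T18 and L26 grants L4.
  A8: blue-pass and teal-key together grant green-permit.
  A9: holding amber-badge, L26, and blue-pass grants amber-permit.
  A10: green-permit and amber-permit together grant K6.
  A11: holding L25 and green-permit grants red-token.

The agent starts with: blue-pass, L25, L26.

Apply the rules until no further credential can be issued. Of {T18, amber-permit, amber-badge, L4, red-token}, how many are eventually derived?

Holding L25 and blue-pass grants amber-badge (A1).
Holding amber-badge, L26, and blue-pass grants amber-permit (A9).
Holding L25 and amber-badge grants teal-key (A3).
Holding blue-pass and teal-key grants green-permit (A8).
Holding L25 and green-permit grants red-token (A11).
Holding green-permit and amber-permit grants K6 (A10).
Holding blue-pass and K6 grants T18 (A2).
Holding T18 and L26 grants L4 (A7).
T18: reached.
amber-permit: reached.
amber-badge: reached.
L4: reached.
red-token: reached.
All 5 are reached.

5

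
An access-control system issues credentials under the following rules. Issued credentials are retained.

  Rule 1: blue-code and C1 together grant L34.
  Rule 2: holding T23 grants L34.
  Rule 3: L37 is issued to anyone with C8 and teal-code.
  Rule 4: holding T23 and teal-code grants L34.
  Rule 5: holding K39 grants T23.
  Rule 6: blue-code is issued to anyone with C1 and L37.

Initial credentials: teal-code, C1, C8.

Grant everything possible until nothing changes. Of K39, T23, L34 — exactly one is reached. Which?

Holding C8 and teal-code grants L37 (Rule 3).
Holding C1 and L37 grants blue-code (Rule 6).
Holding blue-code and C1 grants L34 (Rule 1).
T23 would need K39 (Rule 5), but K39 is never granted. No rule produces K39, and it is not given.

L34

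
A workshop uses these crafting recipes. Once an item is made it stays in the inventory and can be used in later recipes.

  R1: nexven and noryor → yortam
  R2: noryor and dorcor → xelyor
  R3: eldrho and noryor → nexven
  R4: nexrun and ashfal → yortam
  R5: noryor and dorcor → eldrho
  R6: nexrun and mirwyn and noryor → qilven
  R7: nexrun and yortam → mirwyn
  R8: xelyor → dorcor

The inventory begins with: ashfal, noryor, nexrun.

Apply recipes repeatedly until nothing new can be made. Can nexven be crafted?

nexven would need eldrho and noryor (R3), but eldrho is never obtained.

No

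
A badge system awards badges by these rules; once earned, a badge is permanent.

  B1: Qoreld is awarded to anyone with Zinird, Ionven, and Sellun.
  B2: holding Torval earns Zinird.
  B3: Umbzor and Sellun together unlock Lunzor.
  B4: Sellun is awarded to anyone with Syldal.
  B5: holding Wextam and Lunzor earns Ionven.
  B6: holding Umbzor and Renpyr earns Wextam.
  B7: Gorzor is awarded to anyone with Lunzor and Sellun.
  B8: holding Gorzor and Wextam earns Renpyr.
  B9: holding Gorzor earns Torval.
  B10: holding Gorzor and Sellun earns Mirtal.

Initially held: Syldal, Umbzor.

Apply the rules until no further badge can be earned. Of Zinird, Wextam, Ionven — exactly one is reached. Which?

With Syldal, Sellun is earned (B4).
With Umbzor and Sellun, Lunzor is earned (B3).
With Lunzor and Sellun, Gorzor is earned (B7).
With Gorzor, Torval is earned (B9).
With Torval, Zinird is earned (B2).
Wextam would need Umbzor and Renpyr (B6), but Renpyr is never earned. Ionven would need Wextam and Lunzor (B5), but Wextam is never earned.

Zinird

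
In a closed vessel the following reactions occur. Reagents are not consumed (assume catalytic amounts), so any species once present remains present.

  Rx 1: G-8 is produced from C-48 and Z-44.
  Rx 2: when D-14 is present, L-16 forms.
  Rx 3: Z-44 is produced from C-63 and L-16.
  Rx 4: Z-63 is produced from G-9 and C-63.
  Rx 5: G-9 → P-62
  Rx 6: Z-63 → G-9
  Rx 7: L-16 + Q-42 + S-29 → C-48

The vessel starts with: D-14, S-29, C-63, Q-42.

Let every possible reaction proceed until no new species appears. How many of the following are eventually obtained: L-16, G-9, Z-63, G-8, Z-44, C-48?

4

D-14 present → L-16 forms (Rx 2).
C-63 and L-16 present → Z-44 forms (Rx 3).
L-16, Q-42, and S-29 present → C-48 forms (Rx 7).
C-48 and Z-44 present → G-8 forms (Rx 1).
L-16: reached.
G-9 would need Z-63 (Rx 6), but Z-63 never forms.
Z-63 would need G-9 and C-63 (Rx 4), but G-9 never forms.
G-8: reached.
Z-44: reached.
C-48: reached.
Reached: L-16, G-8, Z-44, and C-48 — 4 of the 6.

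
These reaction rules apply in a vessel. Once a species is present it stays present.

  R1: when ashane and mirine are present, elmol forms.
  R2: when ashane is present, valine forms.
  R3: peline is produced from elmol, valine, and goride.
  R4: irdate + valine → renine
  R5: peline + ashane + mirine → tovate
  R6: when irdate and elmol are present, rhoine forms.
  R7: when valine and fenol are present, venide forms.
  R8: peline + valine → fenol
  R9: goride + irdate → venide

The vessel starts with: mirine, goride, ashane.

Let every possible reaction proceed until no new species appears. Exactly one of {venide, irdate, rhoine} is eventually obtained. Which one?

venide

ashane and mirine present → elmol forms (R1).
ashane present → valine forms (R2).
elmol, valine, and goride present → peline forms (R3).
peline and valine present → fenol forms (R8).
valine and fenol present → venide forms (R7).
rhoine would need irdate and elmol (R6), but irdate never forms. No rule produces irdate, and it is not given.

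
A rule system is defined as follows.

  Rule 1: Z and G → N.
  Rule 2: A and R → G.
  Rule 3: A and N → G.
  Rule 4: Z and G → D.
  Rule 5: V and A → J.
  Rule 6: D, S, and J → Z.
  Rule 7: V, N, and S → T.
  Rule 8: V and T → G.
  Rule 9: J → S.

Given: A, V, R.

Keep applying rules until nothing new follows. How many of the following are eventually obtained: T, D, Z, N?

0

T would need V, N, and S (Rule 7), but N is never established.
D would need Z and G (Rule 4), but Z is never established.
Z would need D, S, and J (Rule 6), but D is never established.
N would need Z and G (Rule 1), but Z is never established.
None of the 4 are reached.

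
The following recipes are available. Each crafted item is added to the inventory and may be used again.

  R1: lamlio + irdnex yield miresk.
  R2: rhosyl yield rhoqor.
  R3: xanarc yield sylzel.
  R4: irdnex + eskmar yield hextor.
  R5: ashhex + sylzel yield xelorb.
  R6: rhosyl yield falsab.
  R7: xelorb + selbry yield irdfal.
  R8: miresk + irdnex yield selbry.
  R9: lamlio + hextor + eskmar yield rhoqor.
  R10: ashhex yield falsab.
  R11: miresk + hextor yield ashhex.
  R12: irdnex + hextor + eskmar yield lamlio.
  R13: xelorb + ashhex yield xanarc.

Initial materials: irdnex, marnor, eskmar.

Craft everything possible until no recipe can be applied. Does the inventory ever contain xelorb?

No

xelorb would need ashhex and sylzel (R5), but sylzel is never obtained.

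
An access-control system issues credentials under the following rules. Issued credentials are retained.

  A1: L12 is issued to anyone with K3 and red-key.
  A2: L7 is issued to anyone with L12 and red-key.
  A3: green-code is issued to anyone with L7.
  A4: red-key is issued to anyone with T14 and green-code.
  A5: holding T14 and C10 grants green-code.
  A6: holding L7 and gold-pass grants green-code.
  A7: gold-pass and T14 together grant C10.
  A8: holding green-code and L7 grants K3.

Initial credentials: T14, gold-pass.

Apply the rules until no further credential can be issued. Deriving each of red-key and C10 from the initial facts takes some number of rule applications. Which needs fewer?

C10

C10: Holding gold-pass and T14 grants C10 (A7). [1 rule application]
red-key: Holding gold-pass and T14 grants C10 (A7). Holding T14 and C10 grants green-code (A5). Holding T14 and green-code grants red-key (A4). [3 rule applications]
C10 needs fewer.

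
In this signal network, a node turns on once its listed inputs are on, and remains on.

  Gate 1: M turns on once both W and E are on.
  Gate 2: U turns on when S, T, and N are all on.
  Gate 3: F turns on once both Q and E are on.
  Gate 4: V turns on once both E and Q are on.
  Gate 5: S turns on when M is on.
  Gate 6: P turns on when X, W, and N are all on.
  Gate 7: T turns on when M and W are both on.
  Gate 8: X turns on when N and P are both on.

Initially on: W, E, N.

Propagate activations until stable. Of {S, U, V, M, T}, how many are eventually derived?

4

Gate 1: W and E on → M on.
M is on, so S turns on (Gate 5).
Gate 7: M and W on → T on.
S, T, and N are on, so U turns on (Gate 2).
S: reached.
U: reached.
V would need E and Q (Gate 4), but Q never turns on.
M: reached.
T: reached.
Reached: S, U, M, and T — 4 of the 5.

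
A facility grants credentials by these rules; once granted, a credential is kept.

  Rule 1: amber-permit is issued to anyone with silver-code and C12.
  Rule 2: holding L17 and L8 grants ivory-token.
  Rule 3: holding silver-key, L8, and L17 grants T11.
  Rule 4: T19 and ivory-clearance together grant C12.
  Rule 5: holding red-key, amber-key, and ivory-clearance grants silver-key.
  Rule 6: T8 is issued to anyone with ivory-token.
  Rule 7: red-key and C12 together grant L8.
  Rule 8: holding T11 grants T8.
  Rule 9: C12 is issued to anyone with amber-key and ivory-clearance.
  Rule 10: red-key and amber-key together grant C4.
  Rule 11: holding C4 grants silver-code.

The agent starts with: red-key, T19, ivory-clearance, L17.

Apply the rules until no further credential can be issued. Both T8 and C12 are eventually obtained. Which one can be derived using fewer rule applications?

C12: Holding T19 and ivory-clearance grants C12 (Rule 4). [1 rule application]
T8: Holding T19 and ivory-clearance grants C12 (Rule 4). Holding red-key and C12 grants L8 (Rule 7). Holding L17 and L8 grants ivory-token (Rule 2). Holding ivory-token grants T8 (Rule 6). [4 rule applications]
C12 needs fewer.

C12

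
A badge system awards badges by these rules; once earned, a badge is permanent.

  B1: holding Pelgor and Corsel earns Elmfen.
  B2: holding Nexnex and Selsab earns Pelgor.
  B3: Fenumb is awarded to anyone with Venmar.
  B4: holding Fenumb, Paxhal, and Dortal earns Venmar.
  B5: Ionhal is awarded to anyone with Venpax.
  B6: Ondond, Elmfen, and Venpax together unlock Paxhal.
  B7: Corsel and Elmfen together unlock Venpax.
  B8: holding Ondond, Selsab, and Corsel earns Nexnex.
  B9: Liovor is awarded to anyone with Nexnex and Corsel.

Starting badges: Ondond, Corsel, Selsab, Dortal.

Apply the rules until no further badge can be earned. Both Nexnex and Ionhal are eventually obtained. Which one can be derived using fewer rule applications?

Nexnex

Nexnex: With Ondond, Selsab, and Corsel, Nexnex is earned (B8). [1 rule application]
Ionhal: With Ondond, Selsab, and Corsel, Nexnex is earned (B8). With Nexnex and Selsab, Pelgor is earned (B2). With Pelgor and Corsel, Elmfen is earned (B1). With Corsel and Elmfen, Venpax is earned (B7). With Venpax, Ionhal is earned (B5). [5 rule applications]
Nexnex needs fewer.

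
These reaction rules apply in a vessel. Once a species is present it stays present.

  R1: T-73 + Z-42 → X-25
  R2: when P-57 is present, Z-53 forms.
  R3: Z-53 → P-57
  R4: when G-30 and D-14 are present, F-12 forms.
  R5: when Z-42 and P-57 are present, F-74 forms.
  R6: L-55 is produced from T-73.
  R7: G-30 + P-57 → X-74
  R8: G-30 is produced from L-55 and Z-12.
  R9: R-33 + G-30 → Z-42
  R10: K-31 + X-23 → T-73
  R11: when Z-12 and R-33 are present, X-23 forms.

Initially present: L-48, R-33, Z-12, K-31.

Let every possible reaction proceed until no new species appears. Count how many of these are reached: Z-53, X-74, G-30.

Z-12 and R-33 present → X-23 forms (R11).
K-31 and X-23 present → T-73 forms (R10).
T-73 present → L-55 forms (R6).
L-55 and Z-12 present → G-30 forms (R8).
Z-53 would need P-57 (R2), but P-57 never forms.
X-74 would need G-30 and P-57 (R7), but P-57 never forms.
G-30: reached.
Reached: G-30 — 1 of the 3.

1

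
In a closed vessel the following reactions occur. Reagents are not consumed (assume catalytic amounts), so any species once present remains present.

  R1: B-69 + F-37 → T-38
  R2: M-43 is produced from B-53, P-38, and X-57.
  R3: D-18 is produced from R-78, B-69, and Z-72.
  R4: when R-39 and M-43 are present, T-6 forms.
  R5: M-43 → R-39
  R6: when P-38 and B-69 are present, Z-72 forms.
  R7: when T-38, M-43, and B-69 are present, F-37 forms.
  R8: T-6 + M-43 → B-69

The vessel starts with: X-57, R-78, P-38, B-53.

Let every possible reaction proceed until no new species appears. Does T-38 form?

T-38 would need B-69 and F-37 (R1), but F-37 never forms.

No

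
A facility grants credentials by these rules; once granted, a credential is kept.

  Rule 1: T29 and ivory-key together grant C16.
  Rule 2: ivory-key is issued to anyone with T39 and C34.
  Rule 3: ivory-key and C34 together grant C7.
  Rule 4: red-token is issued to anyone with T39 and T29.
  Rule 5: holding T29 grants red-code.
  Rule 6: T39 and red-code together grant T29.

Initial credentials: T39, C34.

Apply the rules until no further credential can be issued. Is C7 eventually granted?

Yes

Holding T39 and C34 grants ivory-key (Rule 2).
Holding ivory-key and C34 grants C7 (Rule 3).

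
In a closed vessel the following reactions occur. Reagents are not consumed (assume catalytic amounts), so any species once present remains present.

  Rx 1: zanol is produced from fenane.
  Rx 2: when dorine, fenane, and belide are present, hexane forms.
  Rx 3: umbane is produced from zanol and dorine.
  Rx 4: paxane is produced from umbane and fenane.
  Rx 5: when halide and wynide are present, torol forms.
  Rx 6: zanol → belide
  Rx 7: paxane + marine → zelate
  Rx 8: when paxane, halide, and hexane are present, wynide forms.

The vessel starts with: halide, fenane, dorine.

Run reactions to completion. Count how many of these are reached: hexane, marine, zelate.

1

fenane present → zanol forms (Rx 1).
zanol present → belide forms (Rx 6).
dorine, fenane, and belide present → hexane forms (Rx 2).
hexane: reached.
No rule produces marine, and it is not given.
zelate would need paxane and marine (Rx 7), but marine never forms.
Reached: hexane — 1 of the 3.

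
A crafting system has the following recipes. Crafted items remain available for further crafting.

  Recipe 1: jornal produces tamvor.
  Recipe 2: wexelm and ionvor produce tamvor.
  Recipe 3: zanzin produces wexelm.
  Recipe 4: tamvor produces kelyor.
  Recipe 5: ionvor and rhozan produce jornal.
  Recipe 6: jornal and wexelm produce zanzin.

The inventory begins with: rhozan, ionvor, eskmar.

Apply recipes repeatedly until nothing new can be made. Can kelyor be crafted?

Yes

ionvor and rhozan → jornal (Recipe 5).
Using Recipe 1, jornal makes tamvor.
tamvor → kelyor (Recipe 4).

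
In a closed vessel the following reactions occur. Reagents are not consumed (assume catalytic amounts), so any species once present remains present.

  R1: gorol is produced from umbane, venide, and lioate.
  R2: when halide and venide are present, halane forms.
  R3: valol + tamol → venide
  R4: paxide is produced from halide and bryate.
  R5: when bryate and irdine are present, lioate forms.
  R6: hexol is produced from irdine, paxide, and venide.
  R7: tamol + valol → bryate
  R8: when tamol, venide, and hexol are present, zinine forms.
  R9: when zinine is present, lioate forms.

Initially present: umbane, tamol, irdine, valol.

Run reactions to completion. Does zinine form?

No

zinine would need tamol, venide, and hexol (R8), but hexol never forms.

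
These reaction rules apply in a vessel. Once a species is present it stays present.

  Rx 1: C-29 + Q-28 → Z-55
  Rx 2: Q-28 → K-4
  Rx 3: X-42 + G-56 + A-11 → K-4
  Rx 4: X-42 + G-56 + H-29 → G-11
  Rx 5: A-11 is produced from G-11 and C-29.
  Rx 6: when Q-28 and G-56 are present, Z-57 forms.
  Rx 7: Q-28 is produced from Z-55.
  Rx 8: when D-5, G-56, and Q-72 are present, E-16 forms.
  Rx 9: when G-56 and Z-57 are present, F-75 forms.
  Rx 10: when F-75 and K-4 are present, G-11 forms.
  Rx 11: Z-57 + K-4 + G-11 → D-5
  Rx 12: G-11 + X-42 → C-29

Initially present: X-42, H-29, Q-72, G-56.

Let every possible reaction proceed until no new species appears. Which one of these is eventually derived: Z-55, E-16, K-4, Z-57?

X-42, G-56, and H-29 present → G-11 forms (Rx 4).
G-11 and X-42 present → C-29 forms (Rx 12).
G-11 and C-29 present → A-11 forms (Rx 5).
X-42, G-56, and A-11 present → K-4 forms (Rx 3).
Z-57 would need Q-28 and G-56 (Rx 6), but Q-28 never forms. Z-55 would need C-29 and Q-28 (Rx 1), but Q-28 never forms. E-16 would need D-5, G-56, and Q-72 (Rx 8), but D-5 never forms.

K-4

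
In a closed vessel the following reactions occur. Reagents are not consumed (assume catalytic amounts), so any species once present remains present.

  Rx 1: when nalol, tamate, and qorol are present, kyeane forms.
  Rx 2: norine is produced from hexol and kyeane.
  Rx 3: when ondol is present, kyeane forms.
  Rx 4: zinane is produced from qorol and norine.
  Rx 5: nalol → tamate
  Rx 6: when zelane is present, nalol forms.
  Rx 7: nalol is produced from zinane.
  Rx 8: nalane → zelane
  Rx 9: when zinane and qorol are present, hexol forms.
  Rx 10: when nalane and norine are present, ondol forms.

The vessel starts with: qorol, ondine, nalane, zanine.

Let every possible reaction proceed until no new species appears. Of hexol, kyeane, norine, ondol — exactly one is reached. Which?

kyeane

nalane present → zelane forms (Rx 8).
zelane present → nalol forms (Rx 6).
nalol present → tamate forms (Rx 5).
nalol, tamate, and qorol present → kyeane forms (Rx 1).
hexol would need zinane and qorol (Rx 9), but zinane never forms. norine would need hexol and kyeane (Rx 2), but hexol never forms. ondol would need nalane and norine (Rx 10), but norine never forms.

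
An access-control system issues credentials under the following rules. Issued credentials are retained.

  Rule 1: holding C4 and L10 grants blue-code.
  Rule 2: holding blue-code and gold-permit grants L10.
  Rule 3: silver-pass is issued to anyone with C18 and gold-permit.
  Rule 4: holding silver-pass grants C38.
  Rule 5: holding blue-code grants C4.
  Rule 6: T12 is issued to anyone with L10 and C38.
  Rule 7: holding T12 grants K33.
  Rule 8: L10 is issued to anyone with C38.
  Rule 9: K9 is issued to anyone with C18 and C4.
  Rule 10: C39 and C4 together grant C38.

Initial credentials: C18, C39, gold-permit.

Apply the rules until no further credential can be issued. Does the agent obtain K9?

K9 would need C18 and C4 (Rule 9), but C4 is never granted.

No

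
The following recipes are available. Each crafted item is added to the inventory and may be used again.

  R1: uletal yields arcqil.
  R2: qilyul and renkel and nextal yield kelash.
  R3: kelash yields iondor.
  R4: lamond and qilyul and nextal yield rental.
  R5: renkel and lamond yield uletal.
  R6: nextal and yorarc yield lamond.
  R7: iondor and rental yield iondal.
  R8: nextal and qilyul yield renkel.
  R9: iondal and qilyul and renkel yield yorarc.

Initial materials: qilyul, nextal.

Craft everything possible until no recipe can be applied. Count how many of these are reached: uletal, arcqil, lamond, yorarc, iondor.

1

nextal and qilyul → renkel (R8).
Using R2, qilyul, renkel, and nextal make kelash.
kelash → iondor (R3).
uletal would need renkel and lamond (R5), but lamond is never obtained.
arcqil would need uletal (R1), but uletal is never obtained.
lamond would need nextal and yorarc (R6), but yorarc is never obtained.
yorarc would need iondal, qilyul, and renkel (R9), but iondal is never obtained.
iondor: reached.
Reached: iondor — 1 of the 5.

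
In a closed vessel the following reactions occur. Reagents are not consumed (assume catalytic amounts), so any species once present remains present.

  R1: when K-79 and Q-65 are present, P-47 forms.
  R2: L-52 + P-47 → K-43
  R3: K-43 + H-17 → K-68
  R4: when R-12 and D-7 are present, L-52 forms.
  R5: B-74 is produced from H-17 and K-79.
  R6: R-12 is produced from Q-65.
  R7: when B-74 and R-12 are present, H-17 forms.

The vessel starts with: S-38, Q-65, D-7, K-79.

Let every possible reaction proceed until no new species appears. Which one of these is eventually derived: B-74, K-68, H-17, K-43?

K-43

Q-65 present → R-12 forms (R6).
K-79 and Q-65 present → P-47 forms (R1).
R-12 and D-7 present → L-52 forms (R4).
L-52 and P-47 present → K-43 forms (R2).
B-74 would need H-17 and K-79 (R5), but H-17 never forms. H-17 would need B-74 and R-12 (R7), but B-74 never forms. K-68 would need K-43 and H-17 (R3), but H-17 never forms.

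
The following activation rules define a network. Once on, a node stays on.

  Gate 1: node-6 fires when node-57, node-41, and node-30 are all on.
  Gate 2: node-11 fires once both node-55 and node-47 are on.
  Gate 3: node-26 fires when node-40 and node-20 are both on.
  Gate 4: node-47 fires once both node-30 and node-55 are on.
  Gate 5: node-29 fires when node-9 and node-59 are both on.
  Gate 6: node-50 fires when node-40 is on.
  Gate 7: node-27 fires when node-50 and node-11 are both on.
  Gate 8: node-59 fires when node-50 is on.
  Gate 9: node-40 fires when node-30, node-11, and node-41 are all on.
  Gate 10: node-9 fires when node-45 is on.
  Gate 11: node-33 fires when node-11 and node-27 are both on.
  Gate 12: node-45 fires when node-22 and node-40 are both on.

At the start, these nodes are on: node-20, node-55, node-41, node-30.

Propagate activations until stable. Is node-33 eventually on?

Yes

Gate 4: node-30 and node-55 on → node-47 on.
Gate 2: node-55 and node-47 on → node-11 on.
Gate 9: node-30, node-11, and node-41 on → node-40 on.
Gate 6: node-40 on → node-50 on.
node-50 and node-11 are on, so node-27 fires (Gate 7).
Gate 11: node-11 and node-27 on → node-33 on.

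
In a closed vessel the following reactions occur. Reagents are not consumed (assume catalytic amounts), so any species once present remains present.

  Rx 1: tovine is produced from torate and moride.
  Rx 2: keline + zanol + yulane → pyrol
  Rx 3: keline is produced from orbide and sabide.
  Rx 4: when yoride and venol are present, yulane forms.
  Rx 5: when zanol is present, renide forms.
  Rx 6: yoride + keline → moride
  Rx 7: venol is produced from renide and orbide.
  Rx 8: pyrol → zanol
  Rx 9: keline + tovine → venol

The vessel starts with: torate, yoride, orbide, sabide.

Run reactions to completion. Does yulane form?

orbide and sabide present → keline forms (Rx 3).
yoride and keline present → moride forms (Rx 6).
torate and moride present → tovine forms (Rx 1).
keline and tovine present → venol forms (Rx 9).
yoride and venol present → yulane forms (Rx 4).

Yes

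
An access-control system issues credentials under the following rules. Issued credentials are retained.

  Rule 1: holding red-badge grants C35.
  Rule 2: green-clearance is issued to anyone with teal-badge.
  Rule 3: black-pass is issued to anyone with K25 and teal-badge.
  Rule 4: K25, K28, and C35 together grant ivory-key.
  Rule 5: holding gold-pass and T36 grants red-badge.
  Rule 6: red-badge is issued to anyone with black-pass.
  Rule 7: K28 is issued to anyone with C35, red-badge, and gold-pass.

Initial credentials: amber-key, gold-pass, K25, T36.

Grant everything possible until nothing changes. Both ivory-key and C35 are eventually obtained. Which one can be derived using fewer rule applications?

C35

C35: Holding gold-pass and T36 grants red-badge (Rule 5). Holding red-badge grants C35 (Rule 1). [2 rule applications]
ivory-key: Holding gold-pass and T36 grants red-badge (Rule 5). Holding red-badge grants C35 (Rule 1). Holding C35, red-badge, and gold-pass grants K28 (Rule 7). Holding K25, K28, and C35 grants ivory-key (Rule 4). [4 rule applications]
C35 needs fewer.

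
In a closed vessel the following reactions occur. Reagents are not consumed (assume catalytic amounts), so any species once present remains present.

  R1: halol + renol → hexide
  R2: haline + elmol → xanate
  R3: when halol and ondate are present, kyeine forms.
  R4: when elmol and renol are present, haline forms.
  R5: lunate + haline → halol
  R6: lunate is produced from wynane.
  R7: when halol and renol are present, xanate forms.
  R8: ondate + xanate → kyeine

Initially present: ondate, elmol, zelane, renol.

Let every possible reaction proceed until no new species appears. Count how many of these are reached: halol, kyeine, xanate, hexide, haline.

elmol and renol present → haline forms (R4).
haline and elmol present → xanate forms (R2).
ondate and xanate present → kyeine forms (R8).
halol would need lunate and haline (R5), but lunate never forms.
kyeine: reached.
xanate: reached.
hexide would need halol and renol (R1), but halol never forms.
haline: reached.
Reached: kyeine, xanate, and haline — 3 of the 5.

3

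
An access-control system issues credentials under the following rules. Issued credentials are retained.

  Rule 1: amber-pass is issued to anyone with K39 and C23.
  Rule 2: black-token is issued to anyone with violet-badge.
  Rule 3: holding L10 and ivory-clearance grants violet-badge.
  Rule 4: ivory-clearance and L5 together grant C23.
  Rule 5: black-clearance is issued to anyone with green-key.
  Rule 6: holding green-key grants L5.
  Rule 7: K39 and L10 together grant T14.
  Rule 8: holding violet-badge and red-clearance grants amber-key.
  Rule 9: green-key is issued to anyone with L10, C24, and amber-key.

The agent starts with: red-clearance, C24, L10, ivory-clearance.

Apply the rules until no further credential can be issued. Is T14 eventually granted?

No

T14 would need K39 and L10 (Rule 7), but K39 is never granted.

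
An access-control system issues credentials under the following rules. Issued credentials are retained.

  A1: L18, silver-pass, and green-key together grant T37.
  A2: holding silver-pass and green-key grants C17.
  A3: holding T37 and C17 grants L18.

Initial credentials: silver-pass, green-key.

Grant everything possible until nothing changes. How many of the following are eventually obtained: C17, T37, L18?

Holding silver-pass and green-key grants C17 (A2).
C17: reached.
T37 would need L18, silver-pass, and green-key (A1), but L18 is never granted.
L18 would need T37 and C17 (A3), but T37 is never granted.
Reached: C17 — 1 of the 3.

1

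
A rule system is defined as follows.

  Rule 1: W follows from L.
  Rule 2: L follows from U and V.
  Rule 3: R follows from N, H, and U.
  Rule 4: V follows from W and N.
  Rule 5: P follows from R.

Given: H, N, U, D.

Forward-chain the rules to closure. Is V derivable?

V would need W and N (Rule 4), but W is never established.

No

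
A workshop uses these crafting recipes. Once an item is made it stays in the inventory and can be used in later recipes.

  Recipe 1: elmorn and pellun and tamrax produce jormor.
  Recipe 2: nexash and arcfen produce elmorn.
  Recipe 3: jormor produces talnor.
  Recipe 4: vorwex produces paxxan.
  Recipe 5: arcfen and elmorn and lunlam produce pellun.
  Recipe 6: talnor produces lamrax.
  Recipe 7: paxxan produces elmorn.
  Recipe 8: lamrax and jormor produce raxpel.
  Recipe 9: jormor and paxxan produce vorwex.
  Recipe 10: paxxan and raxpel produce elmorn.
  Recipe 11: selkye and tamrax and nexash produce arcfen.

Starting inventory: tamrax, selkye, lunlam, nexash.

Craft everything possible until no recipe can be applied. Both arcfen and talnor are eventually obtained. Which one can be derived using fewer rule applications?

arcfen: selkye and tamrax and nexash → arcfen (Recipe 11). [1 rule application]
talnor: selkye and tamrax and nexash → arcfen (Recipe 11). Using Recipe 2, nexash and arcfen make elmorn. Using Recipe 5, arcfen, elmorn, and lunlam make pellun. elmorn and pellun and tamrax → jormor (Recipe 1). jormor → talnor (Recipe 3). [5 rule applications]
arcfen needs fewer.

arcfen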